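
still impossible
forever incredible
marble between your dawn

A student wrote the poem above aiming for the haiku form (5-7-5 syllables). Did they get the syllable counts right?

Line 1: still(1) + impossible(4) = 5 ✓
Line 2: forever(3) + incredible(4) = 7 ✓
Line 3: marble(2) + between(2) + your(1) + dawn(1) = 6 (expected 5)

No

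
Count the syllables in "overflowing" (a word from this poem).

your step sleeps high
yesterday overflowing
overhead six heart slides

4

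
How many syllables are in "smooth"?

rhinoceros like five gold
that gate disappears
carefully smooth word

1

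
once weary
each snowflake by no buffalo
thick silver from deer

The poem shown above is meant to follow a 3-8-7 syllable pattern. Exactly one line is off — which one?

Line 3

Line 1: once(1) + weary(2) = 3 ✓
Line 2: each(1) + snowflake(2) + by(1) + no(1) + buffalo(3) = 8 ✓
Line 3: thick(1) + silver(2) + from(1) + deer(1) = 5 (expected 7)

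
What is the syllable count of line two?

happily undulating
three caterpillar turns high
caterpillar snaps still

Line two: three(1) + caterpillar(4) + turns(1) + high(1) = 7

7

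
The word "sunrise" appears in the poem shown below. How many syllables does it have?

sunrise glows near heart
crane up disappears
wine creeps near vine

2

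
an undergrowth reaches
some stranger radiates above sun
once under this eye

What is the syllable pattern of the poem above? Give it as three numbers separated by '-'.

Line 1: "an undergrowth reaches": 1+3+2 = 6
Line 2: "some stranger radiates above sun": 1+2+3+2+1 = 9
Line 3: "once under this eye": 1+2+1+1 = 5

6-9-5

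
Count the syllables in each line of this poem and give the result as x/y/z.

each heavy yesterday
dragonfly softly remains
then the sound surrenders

Line 1: "each heavy yesterday": 1+2+3 = 6
Line 2: "dragonfly softly remains": 3+2+2 = 7
Line 3: "then the sound surrenders": 1+1+1+3 = 6

6/7/6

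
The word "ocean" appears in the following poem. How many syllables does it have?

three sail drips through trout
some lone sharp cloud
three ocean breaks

"ocean" has 2 syllables.

2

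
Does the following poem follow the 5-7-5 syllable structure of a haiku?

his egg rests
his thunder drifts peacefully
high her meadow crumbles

No

Line 1: his(1) + egg(1) + rests(1) = 3 (expected 5)
Line 2: his(1) + thunder(2) + drifts(1) + peacefully(3) = 7 ✓
Line 3: high(1) + her(1) + meadow(2) + crumbles(2) = 6 (expected 5)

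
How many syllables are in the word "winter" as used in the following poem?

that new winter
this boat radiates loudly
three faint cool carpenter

"winter" has 2 syllables.

2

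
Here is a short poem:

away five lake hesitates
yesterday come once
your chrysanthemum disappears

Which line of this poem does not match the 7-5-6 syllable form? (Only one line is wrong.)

Line 3

Line 1: "away five lake hesitates": 2+1+1+3 = 7 ✓
Line 2: "yesterday come once": 3+1+1 = 5 ✓
Line 3: "your chrysanthemum disappears": 1+4+3 = 8 (expected 6)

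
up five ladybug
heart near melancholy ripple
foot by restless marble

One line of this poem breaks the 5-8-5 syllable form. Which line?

The third line

Line 1: up (1), five (1), ladybug (3) → 5 ✓
Line 2: heart (1), near (1), melancholy (4), ripple (2) → 8 ✓
Line 3: foot (1), by (1), restless (2), marble (2) → 6 (expected 5)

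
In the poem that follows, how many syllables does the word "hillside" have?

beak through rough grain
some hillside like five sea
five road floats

2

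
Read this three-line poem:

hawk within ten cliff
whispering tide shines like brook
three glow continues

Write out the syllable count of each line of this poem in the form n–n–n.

5–7–5

Line 1: hawk(1) + within(2) + ten(1) + cliff(1) = 5
Line 2: whispering(3) + tide(1) + shines(1) + like(1) + brook(1) = 7
Line 3: three(1) + glow(1) + continues(3) = 5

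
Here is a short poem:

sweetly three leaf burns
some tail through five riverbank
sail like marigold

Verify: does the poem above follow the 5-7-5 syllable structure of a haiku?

Yes

Line 1: sweetly (2), three (1), leaf (1), burns (1) → 5 ✓
Line 2: some (1), tail (1), through (1), five (1), riverbank (3) → 7 ✓
Line 3: sail (1), like (1), marigold (3) → 5 ✓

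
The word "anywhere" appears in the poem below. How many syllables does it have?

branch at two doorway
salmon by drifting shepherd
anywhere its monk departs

3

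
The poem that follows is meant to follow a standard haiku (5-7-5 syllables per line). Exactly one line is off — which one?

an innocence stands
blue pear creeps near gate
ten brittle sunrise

Line 2

Line 1: "an innocence stands": 1+3+1 = 5 ✓
Line 2: "blue pear creeps near gate": 1+1+1+1+1 = 5 (expected 7)
Line 3: "ten brittle sunrise": 1+2+2 = 5 ✓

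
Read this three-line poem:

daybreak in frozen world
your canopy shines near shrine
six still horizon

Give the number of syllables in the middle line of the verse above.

The middle line: your(1) + canopy(3) + shines(1) + near(1) + shrine(1) = 7

7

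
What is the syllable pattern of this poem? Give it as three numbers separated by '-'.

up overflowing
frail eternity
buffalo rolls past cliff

5-5-6

Line 1: up(1) + overflowing(4) = 5
Line 2: frail(1) + eternity(4) = 5
Line 3: buffalo(3) + rolls(1) + past(1) + cliff(1) = 6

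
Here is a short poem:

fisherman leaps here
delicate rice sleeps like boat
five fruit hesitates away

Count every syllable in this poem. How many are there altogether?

19

Line 1: fisherman (3), leaps (1), here (1) → 5
Line 2: delicate (3), rice (1), sleeps (1), like (1), boat (1) → 7
Line 3: five (1), fruit (1), hesitates (3), away (2) → 7
Total: 5 + 7 + 7 = 19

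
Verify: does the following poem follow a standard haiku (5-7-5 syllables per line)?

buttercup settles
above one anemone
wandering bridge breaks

Line 1: buttercup(3) + settles(2) = 5 ✓
Line 2: above(2) + one(1) + anemone(4) = 7 ✓
Line 3: wandering(3) + bridge(1) + breaks(1) = 5 ✓

Yes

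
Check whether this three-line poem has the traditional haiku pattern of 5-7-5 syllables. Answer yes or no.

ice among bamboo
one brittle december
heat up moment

No

Line 1: ice (1), among (2), bamboo (2) → 5 ✓
Line 2: one (1), brittle (2), december (3) → 6 (expected 7)
Line 3: heat (1), up (1), moment (2) → 4 (expected 5)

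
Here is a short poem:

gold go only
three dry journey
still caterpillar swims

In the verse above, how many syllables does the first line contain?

The first line: gold(1) + go(1) + only(2) = 4

4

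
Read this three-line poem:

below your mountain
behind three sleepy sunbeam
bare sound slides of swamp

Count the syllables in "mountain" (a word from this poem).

2

"mountain" has 2 syllables.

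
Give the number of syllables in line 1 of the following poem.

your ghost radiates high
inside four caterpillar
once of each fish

6

Line 1: "your ghost radiates high": 1+1+3+1 = 6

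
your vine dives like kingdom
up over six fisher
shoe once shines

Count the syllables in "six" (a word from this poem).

1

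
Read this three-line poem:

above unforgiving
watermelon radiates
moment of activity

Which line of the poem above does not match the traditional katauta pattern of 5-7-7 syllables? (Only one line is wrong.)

Line 1: above(2) + unforgiving(4) = 6 (expected 5)
Line 2: watermelon(4) + radiates(3) = 7 ✓
Line 3: moment(2) + of(1) + activity(4) = 7 ✓

The first line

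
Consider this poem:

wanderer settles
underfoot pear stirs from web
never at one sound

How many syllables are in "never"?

2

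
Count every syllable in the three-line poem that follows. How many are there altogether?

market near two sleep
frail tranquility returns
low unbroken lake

Line 1: "market near two sleep": 2+1+1+1 = 5
Line 2: "frail tranquility returns": 1+4+2 = 7
Line 3: "low unbroken lake": 1+3+1 = 5
Total: 5 + 7 + 5 = 17

17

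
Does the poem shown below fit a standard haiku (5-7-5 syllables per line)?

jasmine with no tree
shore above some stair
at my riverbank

No

Line 1: "jasmine with no tree": 2+1+1+1 = 5 ✓
Line 2: "shore above some stair": 1+2+1+1 = 5 (expected 7)
Line 3: "at my riverbank": 1+1+3 = 5 ✓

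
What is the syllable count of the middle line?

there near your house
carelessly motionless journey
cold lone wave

The middle line: carelessly (3), motionless (3), journey (2) → 8

8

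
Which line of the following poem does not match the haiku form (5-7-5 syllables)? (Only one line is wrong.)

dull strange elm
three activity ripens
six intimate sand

Line 1

Line 1: dull(1) + strange(1) + elm(1) = 3 (expected 5)
Line 2: three(1) + activity(4) + ripens(2) = 7 ✓
Line 3: six(1) + intimate(3) + sand(1) = 5 ✓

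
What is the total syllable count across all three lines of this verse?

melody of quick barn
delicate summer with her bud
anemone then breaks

20

Line 1: melody(3) + of(1) + quick(1) + barn(1) = 6
Line 2: delicate(3) + summer(2) + with(1) + her(1) + bud(1) = 8
Line 3: anemone(4) + then(1) + breaks(1) = 6
Total: 6 + 8 + 6 = 20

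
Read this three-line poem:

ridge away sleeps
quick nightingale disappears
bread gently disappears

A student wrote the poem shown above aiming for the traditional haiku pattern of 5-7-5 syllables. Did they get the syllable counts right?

Line 1: "ridge away sleeps": 1+2+1 = 4 (expected 5)
Line 2: "quick nightingale disappears": 1+3+3 = 7 ✓
Line 3: "bread gently disappears": 1+2+3 = 6 (expected 5)

No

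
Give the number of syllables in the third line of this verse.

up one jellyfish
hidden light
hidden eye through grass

The third line: hidden (2), eye (1), through (1), grass (1) → 5

5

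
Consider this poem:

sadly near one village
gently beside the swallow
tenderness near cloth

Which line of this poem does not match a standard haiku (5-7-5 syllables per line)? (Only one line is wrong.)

Line 1: sadly(2) + near(1) + one(1) + village(2) = 6 (expected 5)
Line 2: gently(2) + beside(2) + the(1) + swallow(2) = 7 ✓
Line 3: tenderness(3) + near(1) + cloth(1) = 5 ✓

The first line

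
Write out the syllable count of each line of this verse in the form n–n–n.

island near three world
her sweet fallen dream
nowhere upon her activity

5–5–9

Line 1: island(2) + near(1) + three(1) + world(1) = 5
Line 2: her(1) + sweet(1) + fallen(2) + dream(1) = 5
Line 3: nowhere(2) + upon(2) + her(1) + activity(4) = 9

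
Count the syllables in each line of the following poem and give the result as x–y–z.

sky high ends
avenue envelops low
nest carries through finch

3–7–5

Line 1: sky(1) + high(1) + ends(1) = 3
Line 2: avenue(3) + envelops(3) + low(1) = 7
Line 3: nest(1) + carries(2) + through(1) + finch(1) = 5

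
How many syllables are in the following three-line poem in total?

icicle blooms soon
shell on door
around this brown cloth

13

Line 1: icicle (3), blooms (1), soon (1) → 5
Line 2: shell (1), on (1), door (1) → 3
Line 3: around (2), this (1), brown (1), cloth (1) → 5
Total: 5 + 3 + 5 = 13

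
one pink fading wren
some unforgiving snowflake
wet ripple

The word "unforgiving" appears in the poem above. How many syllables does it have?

4

"unforgiving" has 4 syllables.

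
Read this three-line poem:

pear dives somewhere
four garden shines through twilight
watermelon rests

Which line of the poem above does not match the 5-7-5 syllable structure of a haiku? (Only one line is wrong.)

The first line

Line 1: "pear dives somewhere": 1+1+2 = 4 (expected 5)
Line 2: "four garden shines through twilight": 1+2+1+1+2 = 7 ✓
Line 3: "watermelon rests": 4+1 = 5 ✓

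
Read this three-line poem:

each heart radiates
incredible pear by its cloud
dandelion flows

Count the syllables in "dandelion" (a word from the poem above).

4

"dandelion" has 4 syllables.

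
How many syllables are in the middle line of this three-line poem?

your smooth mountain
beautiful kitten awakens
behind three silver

8

The middle line: beautiful (3), kitten (2), awakens (3) → 8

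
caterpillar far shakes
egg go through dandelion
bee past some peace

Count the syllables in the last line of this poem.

The last line: bee (1), past (1), some (1), peace (1) → 4

4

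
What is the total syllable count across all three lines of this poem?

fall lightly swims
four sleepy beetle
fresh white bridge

Line 1: "fall lightly swims": 1+2+1 = 4
Line 2: "four sleepy beetle": 1+2+2 = 5
Line 3: "fresh white bridge": 1+1+1 = 3
Total: 4 + 5 + 3 = 12

12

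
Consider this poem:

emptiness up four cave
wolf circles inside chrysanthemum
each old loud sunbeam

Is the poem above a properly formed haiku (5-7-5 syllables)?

Line 1: "emptiness up four cave": 3+1+1+1 = 6 (expected 5)
Line 2: "wolf circles inside chrysanthemum": 1+2+2+4 = 9 (expected 7)
Line 3: "each old loud sunbeam": 1+1+1+2 = 5 ✓

No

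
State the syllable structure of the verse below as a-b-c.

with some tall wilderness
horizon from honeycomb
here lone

Line 1: "with some tall wilderness": 1+1+1+3 = 6
Line 2: "horizon from honeycomb": 3+1+3 = 7
Line 3: "here lone": 1+1 = 2

6-7-2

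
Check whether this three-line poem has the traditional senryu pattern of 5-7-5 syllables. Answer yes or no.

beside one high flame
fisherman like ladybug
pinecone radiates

Yes

Line 1: beside(2) + one(1) + high(1) + flame(1) = 5 ✓
Line 2: fisherman(3) + like(1) + ladybug(3) = 7 ✓
Line 3: pinecone(2) + radiates(3) = 5 ✓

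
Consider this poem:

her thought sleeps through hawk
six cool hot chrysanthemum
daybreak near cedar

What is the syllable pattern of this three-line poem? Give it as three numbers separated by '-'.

5-7-5

Line 1: "her thought sleeps through hawk": 1+1+1+1+1 = 5
Line 2: "six cool hot chrysanthemum": 1+1+1+4 = 7
Line 3: "daybreak near cedar": 2+1+2 = 5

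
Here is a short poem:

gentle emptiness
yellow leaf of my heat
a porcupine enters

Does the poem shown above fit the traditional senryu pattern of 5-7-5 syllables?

Line 1: gentle (2), emptiness (3) → 5 ✓
Line 2: yellow (2), leaf (1), of (1), my (1), heat (1) → 6 (expected 7)
Line 3: a (1), porcupine (3), enters (2) → 6 (expected 5)

No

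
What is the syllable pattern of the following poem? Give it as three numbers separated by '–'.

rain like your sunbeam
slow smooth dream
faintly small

5–3–3

Line 1: rain (1), like (1), your (1), sunbeam (2) → 5
Line 2: slow (1), smooth (1), dream (1) → 3
Line 3: faintly (2), small (1) → 3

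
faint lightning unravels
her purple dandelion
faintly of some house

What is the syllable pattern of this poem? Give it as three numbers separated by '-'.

Line 1: "faint lightning unravels": 1+2+3 = 6
Line 2: "her purple dandelion": 1+2+4 = 7
Line 3: "faintly of some house": 2+1+1+1 = 5

6-7-5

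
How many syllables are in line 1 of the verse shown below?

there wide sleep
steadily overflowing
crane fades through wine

3

Line 1: there(1) + wide(1) + sleep(1) = 3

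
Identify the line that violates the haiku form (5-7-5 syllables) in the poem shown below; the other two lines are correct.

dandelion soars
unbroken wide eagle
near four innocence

The second line

Line 1: dandelion (4), soars (1) → 5 ✓
Line 2: unbroken (3), wide (1), eagle (2) → 6 (expected 7)
Line 3: near (1), four (1), innocence (3) → 5 ✓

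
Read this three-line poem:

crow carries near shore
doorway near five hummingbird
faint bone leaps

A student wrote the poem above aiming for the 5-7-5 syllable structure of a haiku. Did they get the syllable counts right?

No

Line 1: crow(1) + carries(2) + near(1) + shore(1) = 5 ✓
Line 2: doorway(2) + near(1) + five(1) + hummingbird(3) = 7 ✓
Line 3: faint(1) + bone(1) + leaps(1) = 3 (expected 5)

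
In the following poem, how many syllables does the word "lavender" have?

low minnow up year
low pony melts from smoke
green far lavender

"lavender" has 3 syllables.

3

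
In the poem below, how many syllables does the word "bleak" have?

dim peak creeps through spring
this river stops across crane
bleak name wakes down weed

"bleak" has 1 syllable.

1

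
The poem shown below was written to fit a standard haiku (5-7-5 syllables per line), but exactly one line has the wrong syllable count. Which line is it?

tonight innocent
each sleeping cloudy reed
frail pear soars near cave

Line 1: "tonight innocent": 2+3 = 5 ✓
Line 2: "each sleeping cloudy reed": 1+2+2+1 = 6 (expected 7)
Line 3: "frail pear soars near cave": 1+1+1+1+1 = 5 ✓

The second line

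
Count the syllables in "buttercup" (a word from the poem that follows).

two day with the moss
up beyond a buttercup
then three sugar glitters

3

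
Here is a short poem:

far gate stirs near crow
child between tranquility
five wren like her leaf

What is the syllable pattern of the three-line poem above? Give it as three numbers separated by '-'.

5-7-5

Line 1: far(1) + gate(1) + stirs(1) + near(1) + crow(1) = 5
Line 2: child(1) + between(2) + tranquility(4) = 7
Line 3: five(1) + wren(1) + like(1) + her(1) + leaf(1) = 5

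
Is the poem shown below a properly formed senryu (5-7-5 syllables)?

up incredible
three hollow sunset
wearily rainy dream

Line 1: up (1), incredible (4) → 5 ✓
Line 2: three (1), hollow (2), sunset (2) → 5 (expected 7)
Line 3: wearily (3), rainy (2), dream (1) → 6 (expected 5)

No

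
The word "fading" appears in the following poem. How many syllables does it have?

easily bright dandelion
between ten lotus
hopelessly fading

"fading" has 2 syllables.

2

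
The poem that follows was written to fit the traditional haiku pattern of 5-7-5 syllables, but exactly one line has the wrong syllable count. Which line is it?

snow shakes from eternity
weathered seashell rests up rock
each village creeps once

The first line

Line 1: "snow shakes from eternity": 1+1+1+4 = 7 (expected 5)
Line 2: "weathered seashell rests up rock": 2+2+1+1+1 = 7 ✓
Line 3: "each village creeps once": 1+2+1+1 = 5 ✓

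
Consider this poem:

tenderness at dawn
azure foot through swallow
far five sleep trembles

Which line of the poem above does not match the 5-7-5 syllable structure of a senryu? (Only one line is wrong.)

Line 1: tenderness(3) + at(1) + dawn(1) = 5 ✓
Line 2: azure(2) + foot(1) + through(1) + swallow(2) = 6 (expected 7)
Line 3: far(1) + five(1) + sleep(1) + trembles(2) = 5 ✓

The second line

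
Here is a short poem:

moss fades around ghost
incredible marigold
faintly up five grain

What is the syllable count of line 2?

7

Line 2: incredible(4) + marigold(3) = 7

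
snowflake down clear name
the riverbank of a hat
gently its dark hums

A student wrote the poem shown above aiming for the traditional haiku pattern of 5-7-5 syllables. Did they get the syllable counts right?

Yes

Line 1: snowflake(2) + down(1) + clear(1) + name(1) = 5 ✓
Line 2: the(1) + riverbank(3) + of(1) + a(1) + hat(1) = 7 ✓
Line 3: gently(2) + its(1) + dark(1) + hums(1) = 5 ✓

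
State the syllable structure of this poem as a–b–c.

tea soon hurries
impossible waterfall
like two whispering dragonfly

Line 1: tea(1) + soon(1) + hurries(2) = 4
Line 2: impossible(4) + waterfall(3) = 7
Line 3: like(1) + two(1) + whispering(3) + dragonfly(3) = 8

4–7–8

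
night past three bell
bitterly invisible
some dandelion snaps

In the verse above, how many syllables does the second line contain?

7

The second line: bitterly(3) + invisible(4) = 7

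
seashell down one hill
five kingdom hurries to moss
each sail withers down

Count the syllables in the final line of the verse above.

5

The final line: "each sail withers down": 1+1+2+1 = 5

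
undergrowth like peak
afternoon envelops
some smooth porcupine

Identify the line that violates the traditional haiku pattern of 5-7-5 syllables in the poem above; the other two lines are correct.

Line 2

Line 1: undergrowth(3) + like(1) + peak(1) = 5 ✓
Line 2: afternoon(3) + envelops(3) = 6 (expected 7)
Line 3: some(1) + smooth(1) + porcupine(3) = 5 ✓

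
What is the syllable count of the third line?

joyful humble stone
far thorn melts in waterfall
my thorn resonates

The third line: my(1) + thorn(1) + resonates(3) = 5

5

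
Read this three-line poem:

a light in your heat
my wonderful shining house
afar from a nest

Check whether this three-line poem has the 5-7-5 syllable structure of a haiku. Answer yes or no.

Yes

Line 1: "a light in your heat": 1+1+1+1+1 = 5 ✓
Line 2: "my wonderful shining house": 1+3+2+1 = 7 ✓
Line 3: "afar from a nest": 2+1+1+1 = 5 ✓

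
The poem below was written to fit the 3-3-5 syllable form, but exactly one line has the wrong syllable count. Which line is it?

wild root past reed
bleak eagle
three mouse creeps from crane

The first line

Line 1: wild (1), root (1), past (1), reed (1) → 4 (expected 3)
Line 2: bleak (1), eagle (2) → 3 ✓
Line 3: three (1), mouse (1), creeps (1), from (1), crane (1) → 5 ✓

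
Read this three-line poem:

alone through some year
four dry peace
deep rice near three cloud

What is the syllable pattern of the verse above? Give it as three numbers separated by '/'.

5/3/5

Line 1: alone (2), through (1), some (1), year (1) → 5
Line 2: four (1), dry (1), peace (1) → 3
Line 3: deep (1), rice (1), near (1), three (1), cloud (1) → 5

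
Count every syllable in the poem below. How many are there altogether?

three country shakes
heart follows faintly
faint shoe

11

Line 1: three (1), country (2), shakes (1) → 4
Line 2: heart (1), follows (2), faintly (2) → 5
Line 3: faint (1), shoe (1) → 2
Total: 4 + 5 + 2 = 11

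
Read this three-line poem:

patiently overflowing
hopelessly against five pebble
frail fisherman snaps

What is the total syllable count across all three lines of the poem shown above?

Line 1: patiently (3), overflowing (4) → 7
Line 2: hopelessly (3), against (2), five (1), pebble (2) → 8
Line 3: frail (1), fisherman (3), snaps (1) → 5
Total: 7 + 8 + 5 = 20

20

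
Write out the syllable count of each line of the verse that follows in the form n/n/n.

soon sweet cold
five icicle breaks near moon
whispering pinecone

Line 1: soon (1), sweet (1), cold (1) → 3
Line 2: five (1), icicle (3), breaks (1), near (1), moon (1) → 7
Line 3: whispering (3), pinecone (2) → 5

3/7/5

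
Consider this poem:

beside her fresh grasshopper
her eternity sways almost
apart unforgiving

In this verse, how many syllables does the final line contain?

The final line: "apart unforgiving": 2+4 = 6

6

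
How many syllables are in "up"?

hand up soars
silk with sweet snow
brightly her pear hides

1

"up" has 1 syllable.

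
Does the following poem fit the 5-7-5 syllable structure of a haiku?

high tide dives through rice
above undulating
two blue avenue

Line 1: "high tide dives through rice": 1+1+1+1+1 = 5 ✓
Line 2: "above undulating": 2+4 = 6 (expected 7)
Line 3: "two blue avenue": 1+1+3 = 5 ✓

No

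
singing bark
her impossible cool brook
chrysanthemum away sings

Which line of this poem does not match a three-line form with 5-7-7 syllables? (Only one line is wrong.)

The first line

Line 1: singing (2), bark (1) → 3 (expected 5)
Line 2: her (1), impossible (4), cool (1), brook (1) → 7 ✓
Line 3: chrysanthemum (4), away (2), sings (1) → 7 ✓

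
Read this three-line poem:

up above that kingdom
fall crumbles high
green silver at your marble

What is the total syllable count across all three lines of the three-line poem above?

17

Line 1: up(1) + above(2) + that(1) + kingdom(2) = 6
Line 2: fall(1) + crumbles(2) + high(1) = 4
Line 3: green(1) + silver(2) + at(1) + your(1) + marble(2) = 7
Total: 6 + 4 + 7 = 17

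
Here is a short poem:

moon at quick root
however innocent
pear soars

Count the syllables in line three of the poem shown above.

Line three: pear (1), soars (1) → 2

2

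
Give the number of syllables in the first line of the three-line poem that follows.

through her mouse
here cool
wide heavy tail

3

The first line: through (1), her (1), mouse (1) → 3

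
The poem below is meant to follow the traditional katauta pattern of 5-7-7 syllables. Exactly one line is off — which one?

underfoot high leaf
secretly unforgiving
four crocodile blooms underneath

Line 3

Line 1: "underfoot high leaf": 3+1+1 = 5 ✓
Line 2: "secretly unforgiving": 3+4 = 7 ✓
Line 3: "four crocodile blooms underneath": 1+3+1+3 = 8 (expected 7)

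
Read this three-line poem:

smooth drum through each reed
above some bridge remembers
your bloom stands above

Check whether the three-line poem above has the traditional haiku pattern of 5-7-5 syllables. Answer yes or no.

Yes

Line 1: "smooth drum through each reed": 1+1+1+1+1 = 5 ✓
Line 2: "above some bridge remembers": 2+1+1+3 = 7 ✓
Line 3: "your bloom stands above": 1+1+1+2 = 5 ✓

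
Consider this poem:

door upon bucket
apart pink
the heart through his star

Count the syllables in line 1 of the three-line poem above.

5

Line 1: "door upon bucket": 1+2+2 = 5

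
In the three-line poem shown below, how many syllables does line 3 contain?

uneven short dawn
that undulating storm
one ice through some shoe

5

Line 3: "one ice through some shoe": 1+1+1+1+1 = 5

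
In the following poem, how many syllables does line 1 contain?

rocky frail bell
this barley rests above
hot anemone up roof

4

Line 1: rocky(2) + frail(1) + bell(1) = 4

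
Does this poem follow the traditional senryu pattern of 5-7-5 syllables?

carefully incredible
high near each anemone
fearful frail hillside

Line 1: carefully (3), incredible (4) → 7 (expected 5)
Line 2: high (1), near (1), each (1), anemone (4) → 7 ✓
Line 3: fearful (2), frail (1), hillside (2) → 5 ✓

No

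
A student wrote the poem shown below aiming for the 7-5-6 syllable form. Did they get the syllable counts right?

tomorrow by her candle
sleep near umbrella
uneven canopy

Line 1: "tomorrow by her candle": 3+1+1+2 = 7 ✓
Line 2: "sleep near umbrella": 1+1+3 = 5 ✓
Line 3: "uneven canopy": 3+3 = 6 ✓

Yes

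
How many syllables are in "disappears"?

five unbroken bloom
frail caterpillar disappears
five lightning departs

"disappears" has 3 syllables.

3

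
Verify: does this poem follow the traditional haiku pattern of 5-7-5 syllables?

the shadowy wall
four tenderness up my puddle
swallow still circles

No

Line 1: the (1), shadowy (3), wall (1) → 5 ✓
Line 2: four (1), tenderness (3), up (1), my (1), puddle (2) → 8 (expected 7)
Line 3: swallow (2), still (1), circles (2) → 5 ✓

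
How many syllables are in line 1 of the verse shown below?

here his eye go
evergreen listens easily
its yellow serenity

4

Line 1: "here his eye go": 1+1+1+1 = 4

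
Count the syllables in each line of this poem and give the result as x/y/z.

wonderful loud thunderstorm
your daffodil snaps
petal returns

Line 1: wonderful(3) + loud(1) + thunderstorm(3) = 7
Line 2: your(1) + daffodil(3) + snaps(1) = 5
Line 3: petal(2) + returns(2) = 4

7/5/4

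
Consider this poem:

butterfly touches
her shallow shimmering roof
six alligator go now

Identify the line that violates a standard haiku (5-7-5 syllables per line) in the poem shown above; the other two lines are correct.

Line 1: "butterfly touches": 3+2 = 5 ✓
Line 2: "her shallow shimmering roof": 1+2+3+1 = 7 ✓
Line 3: "six alligator go now": 1+4+1+1 = 7 (expected 5)

The third line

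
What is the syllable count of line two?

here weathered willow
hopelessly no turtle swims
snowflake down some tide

7

Line two: hopelessly(3) + no(1) + turtle(2) + swims(1) = 7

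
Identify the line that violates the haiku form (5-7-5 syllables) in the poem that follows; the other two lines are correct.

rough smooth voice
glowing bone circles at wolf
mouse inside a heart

Line 1

Line 1: rough(1) + smooth(1) + voice(1) = 3 (expected 5)
Line 2: glowing(2) + bone(1) + circles(2) + at(1) + wolf(1) = 7 ✓
Line 3: mouse(1) + inside(2) + a(1) + heart(1) = 5 ✓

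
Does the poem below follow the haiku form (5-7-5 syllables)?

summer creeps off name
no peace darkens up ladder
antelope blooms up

Line 1: summer (2), creeps (1), off (1), name (1) → 5 ✓
Line 2: no (1), peace (1), darkens (2), up (1), ladder (2) → 7 ✓
Line 3: antelope (3), blooms (1), up (1) → 5 ✓

Yes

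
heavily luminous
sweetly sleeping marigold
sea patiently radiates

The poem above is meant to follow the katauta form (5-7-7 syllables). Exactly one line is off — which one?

The first line

Line 1: heavily(3) + luminous(3) = 6 (expected 5)
Line 2: sweetly(2) + sleeping(2) + marigold(3) = 7 ✓
Line 3: sea(1) + patiently(3) + radiates(3) = 7 ✓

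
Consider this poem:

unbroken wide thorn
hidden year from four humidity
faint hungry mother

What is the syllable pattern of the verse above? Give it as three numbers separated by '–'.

Line 1: "unbroken wide thorn": 3+1+1 = 5
Line 2: "hidden year from four humidity": 2+1+1+1+4 = 9
Line 3: "faint hungry mother": 1+2+2 = 5

5–9–5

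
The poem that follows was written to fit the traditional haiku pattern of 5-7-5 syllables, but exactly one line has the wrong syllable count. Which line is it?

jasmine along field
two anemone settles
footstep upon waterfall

Line 1: "jasmine along field": 2+2+1 = 5 ✓
Line 2: "two anemone settles": 1+4+2 = 7 ✓
Line 3: "footstep upon waterfall": 2+2+3 = 7 (expected 5)

The third line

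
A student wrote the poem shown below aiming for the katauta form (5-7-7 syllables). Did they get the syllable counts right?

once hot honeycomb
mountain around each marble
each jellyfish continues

Line 1: once (1), hot (1), honeycomb (3) → 5 ✓
Line 2: mountain (2), around (2), each (1), marble (2) → 7 ✓
Line 3: each (1), jellyfish (3), continues (3) → 7 ✓

Yes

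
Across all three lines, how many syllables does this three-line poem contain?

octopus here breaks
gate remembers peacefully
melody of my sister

Line 1: octopus (3), here (1), breaks (1) → 5
Line 2: gate (1), remembers (3), peacefully (3) → 7
Line 3: melody (3), of (1), my (1), sister (2) → 7
Total: 5 + 7 + 7 = 19

19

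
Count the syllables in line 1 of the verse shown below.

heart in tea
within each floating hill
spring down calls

Line 1: heart (1), in (1), tea (1) → 3

3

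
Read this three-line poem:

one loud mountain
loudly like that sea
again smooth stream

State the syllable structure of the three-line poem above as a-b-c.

Line 1: "one loud mountain": 1+1+2 = 4
Line 2: "loudly like that sea": 2+1+1+1 = 5
Line 3: "again smooth stream": 2+1+1 = 4

4-5-4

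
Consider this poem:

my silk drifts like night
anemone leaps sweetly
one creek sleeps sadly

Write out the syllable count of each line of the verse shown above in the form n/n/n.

Line 1: "my silk drifts like night": 1+1+1+1+1 = 5
Line 2: "anemone leaps sweetly": 4+1+2 = 7
Line 3: "one creek sleeps sadly": 1+1+1+2 = 5

5/7/5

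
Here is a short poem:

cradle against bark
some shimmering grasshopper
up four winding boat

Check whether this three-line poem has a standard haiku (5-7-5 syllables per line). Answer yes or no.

Yes

Line 1: "cradle against bark": 2+2+1 = 5 ✓
Line 2: "some shimmering grasshopper": 1+3+3 = 7 ✓
Line 3: "up four winding boat": 1+1+2+1 = 5 ✓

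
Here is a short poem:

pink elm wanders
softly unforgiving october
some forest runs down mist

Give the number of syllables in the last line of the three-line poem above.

6

The last line: some(1) + forest(2) + runs(1) + down(1) + mist(1) = 6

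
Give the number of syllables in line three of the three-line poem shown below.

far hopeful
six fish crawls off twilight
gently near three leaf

5

Line three: gently (2), near (1), three (1), leaf (1) → 5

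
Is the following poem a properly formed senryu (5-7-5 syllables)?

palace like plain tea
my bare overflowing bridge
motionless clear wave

Yes

Line 1: palace (2), like (1), plain (1), tea (1) → 5 ✓
Line 2: my (1), bare (1), overflowing (4), bridge (1) → 7 ✓
Line 3: motionless (3), clear (1), wave (1) → 5 ✓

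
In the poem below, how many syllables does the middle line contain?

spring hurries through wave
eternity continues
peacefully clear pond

7

The middle line: "eternity continues": 4+3 = 7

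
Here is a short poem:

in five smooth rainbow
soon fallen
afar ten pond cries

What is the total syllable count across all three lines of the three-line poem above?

Line 1: in(1) + five(1) + smooth(1) + rainbow(2) = 5
Line 2: soon(1) + fallen(2) = 3
Line 3: afar(2) + ten(1) + pond(1) + cries(1) = 5
Total: 5 + 3 + 5 = 13

13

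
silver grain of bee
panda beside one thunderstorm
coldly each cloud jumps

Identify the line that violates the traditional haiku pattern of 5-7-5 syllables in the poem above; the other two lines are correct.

Line 1: silver(2) + grain(1) + of(1) + bee(1) = 5 ✓
Line 2: panda(2) + beside(2) + one(1) + thunderstorm(3) = 8 (expected 7)
Line 3: coldly(2) + each(1) + cloud(1) + jumps(1) = 5 ✓

The second line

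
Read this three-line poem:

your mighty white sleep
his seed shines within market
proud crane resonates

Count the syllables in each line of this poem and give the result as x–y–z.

Line 1: your (1), mighty (2), white (1), sleep (1) → 5
Line 2: his (1), seed (1), shines (1), within (2), market (2) → 7
Line 3: proud (1), crane (1), resonates (3) → 5

5–7–5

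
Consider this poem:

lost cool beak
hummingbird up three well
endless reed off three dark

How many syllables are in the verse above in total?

Line 1: lost (1), cool (1), beak (1) → 3
Line 2: hummingbird (3), up (1), three (1), well (1) → 6
Line 3: endless (2), reed (1), off (1), three (1), dark (1) → 6
Total: 3 + 6 + 6 = 15

15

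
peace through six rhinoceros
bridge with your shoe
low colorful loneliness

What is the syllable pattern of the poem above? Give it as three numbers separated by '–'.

7–4–7

Line 1: "peace through six rhinoceros": 1+1+1+4 = 7
Line 2: "bridge with your shoe": 1+1+1+1 = 4
Line 3: "low colorful loneliness": 1+3+3 = 7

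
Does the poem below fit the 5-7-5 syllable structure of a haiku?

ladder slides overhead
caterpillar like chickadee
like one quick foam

No

Line 1: "ladder slides overhead": 2+1+3 = 6 (expected 5)
Line 2: "caterpillar like chickadee": 4+1+3 = 8 (expected 7)
Line 3: "like one quick foam": 1+1+1+1 = 4 (expected 5)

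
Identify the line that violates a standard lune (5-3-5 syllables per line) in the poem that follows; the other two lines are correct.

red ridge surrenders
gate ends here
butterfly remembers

Line 3

Line 1: red(1) + ridge(1) + surrenders(3) = 5 ✓
Line 2: gate(1) + ends(1) + here(1) = 3 ✓
Line 3: butterfly(3) + remembers(3) = 6 (expected 5)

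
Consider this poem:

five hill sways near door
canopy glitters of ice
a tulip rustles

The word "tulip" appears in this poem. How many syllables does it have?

2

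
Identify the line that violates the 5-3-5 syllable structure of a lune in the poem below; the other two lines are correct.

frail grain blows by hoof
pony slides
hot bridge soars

Line 1: frail (1), grain (1), blows (1), by (1), hoof (1) → 5 ✓
Line 2: pony (2), slides (1) → 3 ✓
Line 3: hot (1), bridge (1), soars (1) → 3 (expected 5)

The third line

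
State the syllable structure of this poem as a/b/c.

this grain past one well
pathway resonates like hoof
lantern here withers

Line 1: this(1) + grain(1) + past(1) + one(1) + well(1) = 5
Line 2: pathway(2) + resonates(3) + like(1) + hoof(1) = 7
Line 3: lantern(2) + here(1) + withers(2) = 5

5/7/5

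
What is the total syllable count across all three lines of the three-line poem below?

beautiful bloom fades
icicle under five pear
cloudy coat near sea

Line 1: "beautiful bloom fades": 3+1+1 = 5
Line 2: "icicle under five pear": 3+2+1+1 = 7
Line 3: "cloudy coat near sea": 2+1+1+1 = 5
Total: 5 + 7 + 5 = 17

17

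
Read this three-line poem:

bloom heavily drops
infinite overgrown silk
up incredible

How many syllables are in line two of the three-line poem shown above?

Line two: "infinite overgrown silk": 3+3+1 = 7

7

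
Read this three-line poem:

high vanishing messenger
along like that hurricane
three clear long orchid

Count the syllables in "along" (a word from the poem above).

2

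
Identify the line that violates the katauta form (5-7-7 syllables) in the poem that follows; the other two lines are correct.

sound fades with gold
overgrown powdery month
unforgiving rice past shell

Line 1

Line 1: sound(1) + fades(1) + with(1) + gold(1) = 4 (expected 5)
Line 2: overgrown(3) + powdery(3) + month(1) = 7 ✓
Line 3: unforgiving(4) + rice(1) + past(1) + shell(1) = 7 ✓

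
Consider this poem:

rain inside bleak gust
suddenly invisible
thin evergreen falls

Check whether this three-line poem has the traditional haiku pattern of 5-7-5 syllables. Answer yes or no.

Yes

Line 1: "rain inside bleak gust": 1+2+1+1 = 5 ✓
Line 2: "suddenly invisible": 3+4 = 7 ✓
Line 3: "thin evergreen falls": 1+3+1 = 5 ✓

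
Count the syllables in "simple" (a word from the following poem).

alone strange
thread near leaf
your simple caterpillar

2

"simple" has 2 syllables.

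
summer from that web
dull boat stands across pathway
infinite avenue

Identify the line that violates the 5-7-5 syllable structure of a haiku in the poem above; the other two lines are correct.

Line 1: summer (2), from (1), that (1), web (1) → 5 ✓
Line 2: dull (1), boat (1), stands (1), across (2), pathway (2) → 7 ✓
Line 3: infinite (3), avenue (3) → 6 (expected 5)

Line 3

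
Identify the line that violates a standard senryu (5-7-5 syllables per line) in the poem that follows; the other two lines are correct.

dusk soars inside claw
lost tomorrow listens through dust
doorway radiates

Line 1: dusk(1) + soars(1) + inside(2) + claw(1) = 5 ✓
Line 2: lost(1) + tomorrow(3) + listens(2) + through(1) + dust(1) = 8 (expected 7)
Line 3: doorway(2) + radiates(3) = 5 ✓

The second line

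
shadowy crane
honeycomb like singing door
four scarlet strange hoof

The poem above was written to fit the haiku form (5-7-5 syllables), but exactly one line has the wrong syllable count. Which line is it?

The first line

Line 1: shadowy(3) + crane(1) = 4 (expected 5)
Line 2: honeycomb(3) + like(1) + singing(2) + door(1) = 7 ✓
Line 3: four(1) + scarlet(2) + strange(1) + hoof(1) = 5 ✓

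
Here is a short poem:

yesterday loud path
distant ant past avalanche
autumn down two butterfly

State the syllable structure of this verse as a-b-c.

5-7-7

Line 1: "yesterday loud path": 3+1+1 = 5
Line 2: "distant ant past avalanche": 2+1+1+3 = 7
Line 3: "autumn down two butterfly": 2+1+1+3 = 7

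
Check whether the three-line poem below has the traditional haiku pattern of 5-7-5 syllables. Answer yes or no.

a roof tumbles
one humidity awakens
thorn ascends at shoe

No

Line 1: a (1), roof (1), tumbles (2) → 4 (expected 5)
Line 2: one (1), humidity (4), awakens (3) → 8 (expected 7)
Line 3: thorn (1), ascends (2), at (1), shoe (1) → 5 ✓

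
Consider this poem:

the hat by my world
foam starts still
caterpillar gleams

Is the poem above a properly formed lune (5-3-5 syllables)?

Line 1: the (1), hat (1), by (1), my (1), world (1) → 5 ✓
Line 2: foam (1), starts (1), still (1) → 3 ✓
Line 3: caterpillar (4), gleams (1) → 5 ✓

Yes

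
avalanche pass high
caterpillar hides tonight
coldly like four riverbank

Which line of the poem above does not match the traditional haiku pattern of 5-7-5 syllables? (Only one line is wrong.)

Line 1: "avalanche pass high": 3+1+1 = 5 ✓
Line 2: "caterpillar hides tonight": 4+1+2 = 7 ✓
Line 3: "coldly like four riverbank": 2+1+1+3 = 7 (expected 5)

Line 3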